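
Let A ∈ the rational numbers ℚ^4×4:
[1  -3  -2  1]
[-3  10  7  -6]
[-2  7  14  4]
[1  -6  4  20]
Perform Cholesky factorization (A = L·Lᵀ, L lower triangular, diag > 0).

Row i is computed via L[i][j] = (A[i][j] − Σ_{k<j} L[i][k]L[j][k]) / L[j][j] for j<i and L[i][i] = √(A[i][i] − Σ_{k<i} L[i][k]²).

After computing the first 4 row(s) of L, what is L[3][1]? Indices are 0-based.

L[3][1] = -3

Step 1: L[0][0] = √(1) = 1.
  L[1][0] = (-3) / L[0][0] = -3.
Step 2: L[1][1] = √(1) = 1.
  L[2][0] = (-2) / L[0][0] = -2.
  L[2][1] = (1) / L[1][1] = 1.
Step 3: L[2][2] = √(9) = 3.
  L[3][0] = (1) / L[0][0] = 1.
  L[3][1] = (-3) / L[1][1] = -3.
  L[3][2] = (9) / L[2][2] = 3.
Step 4: L[3][3] = √(1) = 1.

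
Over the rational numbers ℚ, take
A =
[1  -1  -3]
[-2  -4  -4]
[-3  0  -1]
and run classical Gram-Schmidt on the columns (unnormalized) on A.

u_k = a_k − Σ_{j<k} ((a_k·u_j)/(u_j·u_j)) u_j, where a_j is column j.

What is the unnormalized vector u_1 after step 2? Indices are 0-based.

Step 1: u_0 = a_0 = (1, -2, -3).
Step 2: u_1 = a_1 − (1/2)·u_0 = (-3/2, -3, 3/2).

u_1 = (-3/2, -3, 3/2)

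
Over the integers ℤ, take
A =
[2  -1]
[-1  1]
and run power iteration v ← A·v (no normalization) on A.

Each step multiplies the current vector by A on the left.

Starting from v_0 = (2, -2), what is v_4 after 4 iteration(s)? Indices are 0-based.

v_4 = (110, -68)

v_0 = (2, -2).
v_1 = A·v_0 = (6, -4).
v_2 = A·v_1 = (16, -10).
v_3 = A·v_2 = (42, -26).
v_4 = A·v_3 = (110, -68).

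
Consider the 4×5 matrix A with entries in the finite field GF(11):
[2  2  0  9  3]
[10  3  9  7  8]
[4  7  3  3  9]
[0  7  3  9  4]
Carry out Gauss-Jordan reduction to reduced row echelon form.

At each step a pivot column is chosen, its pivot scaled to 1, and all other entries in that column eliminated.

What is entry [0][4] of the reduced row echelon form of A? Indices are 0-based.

M[0][4] = 5

[1] R0 /= 2  ⇒  (1, 1, 0, 10, 7)
     R1 -= 10·R0  ⇒  (0, 4, 9, 6, 4)
     R2 -= 4·R0  ⇒  (0, 3, 3, 7, 3)
[2] R1 /= 4  ⇒  (0, 1, 5, 7, 1)
     R0 -= 1·R1  ⇒  (1, 0, 6, 3, 6)
     R2 -= 3·R1  ⇒  (0, 0, 10, 8, 0)
     R3 -= 7·R1  ⇒  (0, 0, 1, 4, 8)
[3] R2 /= 10  ⇒  (0, 0, 1, 3, 0)
     R0 -= 6·R2  ⇒  (1, 0, 0, 7, 6)
     R1 -= 5·R2  ⇒  (0, 1, 0, 3, 1)
     R3 -= 1·R2  ⇒  (0, 0, 0, 1, 8)
[4] R3 /= 1  ⇒  (0, 0, 0, 1, 8)
     R0 -= 7·R3  ⇒  (1, 0, 0, 0, 5)
     R1 -= 3·R3  ⇒  (0, 1, 0, 0, 10)
     R2 -= 3·R3  ⇒  (0, 0, 1, 0, 9)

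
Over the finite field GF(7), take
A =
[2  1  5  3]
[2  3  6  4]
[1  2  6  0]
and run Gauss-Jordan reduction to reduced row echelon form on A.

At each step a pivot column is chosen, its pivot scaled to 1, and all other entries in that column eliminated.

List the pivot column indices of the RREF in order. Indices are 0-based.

pivot columns: 0, 1, 2

[1] R0 /= 2  ⇒  (1, 4, 6, 5)
     R1 -= 2·R0  ⇒  (0, 2, 1, 1)
     R2 -= 1·R0  ⇒  (0, 5, 0, 2)
[2] R1 /= 2  ⇒  (0, 1, 4, 4)
     R0 -= 4·R1  ⇒  (1, 0, 4, 3)
     R2 -= 5·R1  ⇒  (0, 0, 1, 3)
[3] R2 /= 1  ⇒  (0, 0, 1, 3)
     R0 -= 4·R2  ⇒  (1, 0, 0, 5)
     R1 -= 4·R2  ⇒  (0, 1, 0, 6)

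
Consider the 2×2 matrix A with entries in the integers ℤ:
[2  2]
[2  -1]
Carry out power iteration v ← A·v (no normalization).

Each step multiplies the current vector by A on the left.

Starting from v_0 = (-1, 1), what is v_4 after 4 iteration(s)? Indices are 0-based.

v_4 = (-42, 3)

v_0 = (-1, 1).
v_1 = A·v_0 = (0, -3).
v_2 = A·v_1 = (-6, 3).
v_3 = A·v_2 = (-6, -15).
v_4 = A·v_3 = (-42, 3).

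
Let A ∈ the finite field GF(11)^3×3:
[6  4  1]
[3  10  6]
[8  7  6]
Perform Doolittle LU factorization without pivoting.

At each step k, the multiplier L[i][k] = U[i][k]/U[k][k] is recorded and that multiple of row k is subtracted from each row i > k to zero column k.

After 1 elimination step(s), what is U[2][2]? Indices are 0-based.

U[2][2] = 1

k=0: U[0][0]=6
  eliminate (1,0): mult=6, new row 1: (0, 8, 0); set L[1][0]=6
  eliminate (2,0): mult=5, new row 2: (0, 9, 1); set L[2][0]=5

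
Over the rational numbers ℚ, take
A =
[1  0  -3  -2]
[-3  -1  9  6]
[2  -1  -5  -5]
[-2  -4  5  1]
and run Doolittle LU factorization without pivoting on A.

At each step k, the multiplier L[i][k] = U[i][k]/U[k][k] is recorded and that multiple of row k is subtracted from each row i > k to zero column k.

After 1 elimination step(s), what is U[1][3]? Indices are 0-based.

Step 1: pivot at (0,0) is 1.
  row1 ← row1 − (-3)·row0  ⇒  L[1][0]=-3, U row1=(0, -1, 0, 0)
  row2 ← row2 − (2)·row0  ⇒  L[2][0]=2, U row2=(0, -1, 1, -1)
  row3 ← row3 − (-2)·row0  ⇒  L[3][0]=-2, U row3=(0, -4, -1, -3)

U[1][3] = 0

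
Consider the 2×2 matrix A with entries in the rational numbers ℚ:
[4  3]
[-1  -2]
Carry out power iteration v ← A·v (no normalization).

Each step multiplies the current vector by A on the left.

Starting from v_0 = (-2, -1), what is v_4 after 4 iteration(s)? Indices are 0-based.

v_4 = (-398, 67)

v_0 = (-2, -1).
v_1 = A·v_0 = (-11, 4).
v_2 = A·v_1 = (-32, 3).
v_3 = A·v_2 = (-119, 26).
v_4 = A·v_3 = (-398, 67).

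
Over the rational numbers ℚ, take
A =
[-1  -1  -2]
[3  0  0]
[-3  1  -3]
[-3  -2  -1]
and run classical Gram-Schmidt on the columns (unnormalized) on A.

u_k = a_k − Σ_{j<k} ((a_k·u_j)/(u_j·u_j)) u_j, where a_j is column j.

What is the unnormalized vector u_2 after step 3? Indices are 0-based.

Step 1: u_0 = a_0 = (-1, 3, -3, -3).
Step 2: u_1 = a_1 − (1/7)·u_0 = (-6/7, -3/7, 10/7, -11/7).
Step 3: u_2 = a_2 − (1/2)·u_0 − (-7/38)·u_1 = (-63/38, -30/19, -47/38, 4/19).

u_2 = (-63/38, -30/19, -47/38, 4/19)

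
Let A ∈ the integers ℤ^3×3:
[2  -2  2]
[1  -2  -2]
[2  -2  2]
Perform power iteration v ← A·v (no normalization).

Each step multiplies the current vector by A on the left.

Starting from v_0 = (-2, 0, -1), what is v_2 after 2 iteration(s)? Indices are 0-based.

v_2 = (-24, 6, -24)

v_0 = (-2, 0, -1).
v_1 = A·v_0 = (-6, 0, -6).
v_2 = A·v_1 = (-24, 6, -24).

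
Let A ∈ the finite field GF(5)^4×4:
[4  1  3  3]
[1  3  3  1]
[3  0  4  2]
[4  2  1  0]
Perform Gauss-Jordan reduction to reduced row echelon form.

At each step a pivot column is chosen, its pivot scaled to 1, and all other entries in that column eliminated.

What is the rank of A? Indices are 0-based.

rank = 4

step 1: normalize row 0 (÷4) = (1, 4, 2, 2)
  row 1: subtract 1×row0 = (0, 4, 1, 4)
  row 2: subtract 3×row0 = (0, 3, 3, 1)
  row 3: subtract 4×row0 = (0, 1, 3, 2)
step 2: normalize row 1 (÷4) = (0, 1, 4, 1)
  row 0: subtract 4×row1 = (1, 0, 1, 3)
  row 2: subtract 3×row1 = (0, 0, 1, 3)
  row 3: subtract 1×row1 = (0, 0, 4, 1)
step 3: normalize row 2 (÷1) = (0, 0, 1, 3)
  row 0: subtract 1×row2 = (1, 0, 0, 0)
  row 1: subtract 4×row2 = (0, 1, 0, 4)
  row 3: subtract 4×row2 = (0, 0, 0, 4)
step 4: normalize row 3 (÷4) = (0, 0, 0, 1)
  row 1: subtract 4×row3 = (0, 1, 0, 0)
  row 2: subtract 3×row3 = (0, 0, 1, 0)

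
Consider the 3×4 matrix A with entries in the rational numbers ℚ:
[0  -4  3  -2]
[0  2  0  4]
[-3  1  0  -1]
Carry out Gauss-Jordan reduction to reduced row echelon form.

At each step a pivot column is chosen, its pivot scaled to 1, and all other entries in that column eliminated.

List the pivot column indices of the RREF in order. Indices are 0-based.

step 1: exchange rows 0,2
step 1: normalize row 0 (÷-3) = (1, -1/3, 0, 1/3)
step 2: normalize row 1 (÷2) = (0, 1, 0, 2)
  row 0: subtract -1/3×row1 = (1, 0, 0, 1)
  row 2: subtract -4×row1 = (0, 0, 3, 6)
step 3: normalize row 2 (÷3) = (0, 0, 1, 2)

pivot columns: 0, 1, 2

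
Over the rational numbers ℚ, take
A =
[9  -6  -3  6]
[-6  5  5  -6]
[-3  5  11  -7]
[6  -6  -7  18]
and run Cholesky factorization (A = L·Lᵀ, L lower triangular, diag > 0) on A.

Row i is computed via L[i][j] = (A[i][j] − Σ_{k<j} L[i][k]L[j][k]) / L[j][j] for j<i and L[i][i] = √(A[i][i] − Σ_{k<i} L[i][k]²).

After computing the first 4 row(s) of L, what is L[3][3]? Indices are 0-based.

Step 1: L[0][0] = √(9) = 3.
  L[1][0] = (-6) / L[0][0] = -2.
Step 2: L[1][1] = √(1) = 1.
  L[2][0] = (-3) / L[0][0] = -1.
  L[2][1] = (3) / L[1][1] = 3.
Step 3: L[2][2] = √(1) = 1.
  L[3][0] = (6) / L[0][0] = 2.
  L[3][1] = (-2) / L[1][1] = -2.
  L[3][2] = (1) / L[2][2] = 1.
Step 4: L[3][3] = √(9) = 3.

L[3][3] = 3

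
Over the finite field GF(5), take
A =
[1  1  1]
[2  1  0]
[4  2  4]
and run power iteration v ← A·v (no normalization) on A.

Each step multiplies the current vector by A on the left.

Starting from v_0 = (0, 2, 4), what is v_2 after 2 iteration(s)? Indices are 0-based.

v_0 = (0, 2, 4).
v_1 = A·v_0 = (1, 2, 0).
v_2 = A·v_1 = (3, 4, 3).

v_2 = (3, 4, 3)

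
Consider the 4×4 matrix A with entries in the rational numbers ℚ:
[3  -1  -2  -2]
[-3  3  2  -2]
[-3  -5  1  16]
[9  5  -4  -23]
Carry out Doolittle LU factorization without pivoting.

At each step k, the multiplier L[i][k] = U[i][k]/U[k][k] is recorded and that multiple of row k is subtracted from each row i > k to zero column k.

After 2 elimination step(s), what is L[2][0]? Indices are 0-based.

L[2][0] = -1

k=0: U[0][0]=3
  eliminate (1,0): mult=-1, new row 1: (0, 2, 0, -4); set L[1][0]=-1
  eliminate (2,0): mult=-1, new row 2: (0, -6, -1, 14); set L[2][0]=-1
  eliminate (3,0): mult=3, new row 3: (0, 8, 2, -17); set L[3][0]=3
k=1: U[1][1]=2
  eliminate (2,1): mult=-3, new row 2: (0, 0, -1, 2); set L[2][1]=-3
  eliminate (3,1): mult=4, new row 3: (0, 0, 2, -1); set L[3][1]=4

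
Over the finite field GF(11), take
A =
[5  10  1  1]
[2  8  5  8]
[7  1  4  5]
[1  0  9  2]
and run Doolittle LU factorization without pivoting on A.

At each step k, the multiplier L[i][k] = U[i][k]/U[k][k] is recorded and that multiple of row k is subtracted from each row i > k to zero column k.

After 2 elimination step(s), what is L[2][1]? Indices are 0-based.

Step 1: pivot at (0,0) is 5.
  row1 ← row1 − (7)·row0  ⇒  L[1][0]=7, U row1=(0, 4, 9, 1)
  row2 ← row2 − (8)·row0  ⇒  L[2][0]=8, U row2=(0, 9, 7, 8)
  row3 ← row3 − (9)·row0  ⇒  L[3][0]=9, U row3=(0, 9, 0, 4)
Step 2: pivot at (1,1) is 4.
  row2 ← row2 − (5)·row1  ⇒  L[2][1]=5, U row2=(0, 0, 6, 3)
  row3 ← row3 − (5)·row1  ⇒  L[3][1]=5, U row3=(0, 0, 10, 10)

L[2][1] = 5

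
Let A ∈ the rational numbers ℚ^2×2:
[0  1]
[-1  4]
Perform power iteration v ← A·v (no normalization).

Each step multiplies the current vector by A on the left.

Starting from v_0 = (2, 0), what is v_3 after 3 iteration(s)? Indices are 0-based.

v_3 = (-8, -30)

v_0 = (2, 0).
v_1 = A·v_0 = (0, -2).
v_2 = A·v_1 = (-2, -8).
v_3 = A·v_2 = (-8, -30).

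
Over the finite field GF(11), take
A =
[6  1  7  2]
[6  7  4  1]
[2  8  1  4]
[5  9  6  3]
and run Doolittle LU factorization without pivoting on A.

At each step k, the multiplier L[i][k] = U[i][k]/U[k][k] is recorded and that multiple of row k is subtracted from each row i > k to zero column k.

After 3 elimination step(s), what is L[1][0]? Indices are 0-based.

L[1][0] = 1

Step 1: pivot at (0,0) is 6.
  row1 ← row1 − (1)·row0  ⇒  L[1][0]=1, U row1=(0, 6, 8, 10)
  row2 ← row2 − (4)·row0  ⇒  L[2][0]=4, U row2=(0, 4, 6, 7)
  row3 ← row3 − (10)·row0  ⇒  L[3][0]=10, U row3=(0, 10, 2, 5)
Step 2: pivot at (1,1) is 6.
  row2 ← row2 − (8)·row1  ⇒  L[2][1]=8, U row2=(0, 0, 8, 4)
  row3 ← row3 − (9)·row1  ⇒  L[3][1]=9, U row3=(0, 0, 7, 3)
Step 3: pivot at (2,2) is 8.
  row3 ← row3 − (5)·row2  ⇒  L[3][2]=5, U row3=(0, 0, 0, 5)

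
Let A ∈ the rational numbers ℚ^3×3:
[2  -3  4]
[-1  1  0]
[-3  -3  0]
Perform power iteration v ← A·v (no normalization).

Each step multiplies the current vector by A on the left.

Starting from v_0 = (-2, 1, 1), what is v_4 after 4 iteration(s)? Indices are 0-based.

v_4 = (-111, 33, 45)

v_0 = (-2, 1, 1).
v_1 = A·v_0 = (-3, 3, 3).
v_2 = A·v_1 = (-3, 6, 0).
v_3 = A·v_2 = (-24, 9, -9).
v_4 = A·v_3 = (-111, 33, 45).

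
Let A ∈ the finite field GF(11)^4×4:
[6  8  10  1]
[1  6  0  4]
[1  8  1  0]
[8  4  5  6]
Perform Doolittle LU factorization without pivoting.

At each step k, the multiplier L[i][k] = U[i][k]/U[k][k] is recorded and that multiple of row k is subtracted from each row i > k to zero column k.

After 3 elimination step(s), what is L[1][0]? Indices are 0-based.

Step 1: pivot at (0,0) is 6.
  row1 ← row1 − (2)·row0  ⇒  L[1][0]=2, U row1=(0, 1, 2, 2)
  row2 ← row2 − (2)·row0  ⇒  L[2][0]=2, U row2=(0, 3, 3, 9)
  row3 ← row3 − (5)·row0  ⇒  L[3][0]=5, U row3=(0, 8, 10, 1)
Step 2: pivot at (1,1) is 1.
  row2 ← row2 − (3)·row1  ⇒  L[2][1]=3, U row2=(0, 0, 8, 3)
  row3 ← row3 − (8)·row1  ⇒  L[3][1]=8, U row3=(0, 0, 5, 7)
Step 3: pivot at (2,2) is 8.
  row3 ← row3 − (2)·row2  ⇒  L[3][2]=2, U row3=(0, 0, 0, 1)

L[1][0] = 2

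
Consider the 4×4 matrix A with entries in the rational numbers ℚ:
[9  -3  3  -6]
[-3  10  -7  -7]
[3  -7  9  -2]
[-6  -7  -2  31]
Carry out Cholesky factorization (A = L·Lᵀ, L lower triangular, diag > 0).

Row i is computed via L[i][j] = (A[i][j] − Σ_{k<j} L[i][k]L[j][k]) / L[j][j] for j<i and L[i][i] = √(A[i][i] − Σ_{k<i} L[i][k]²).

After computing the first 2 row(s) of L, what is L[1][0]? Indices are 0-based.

L[1][0] = -1

Step 1: L[0][0] = √(9) = 3.
  L[1][0] = (-3) / L[0][0] = -1.
Step 2: L[1][1] = √(9) = 3.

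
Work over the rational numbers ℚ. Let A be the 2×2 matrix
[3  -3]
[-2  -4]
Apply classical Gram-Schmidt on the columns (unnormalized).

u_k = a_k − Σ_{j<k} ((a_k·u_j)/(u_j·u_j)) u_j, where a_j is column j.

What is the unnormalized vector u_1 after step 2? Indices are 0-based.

u_1 = (-36/13, -54/13)

Step 1: u_0 = a_0 = (3, -2).
Step 2: u_1 = a_1 − (-1/13)·u_0 = (-36/13, -54/13).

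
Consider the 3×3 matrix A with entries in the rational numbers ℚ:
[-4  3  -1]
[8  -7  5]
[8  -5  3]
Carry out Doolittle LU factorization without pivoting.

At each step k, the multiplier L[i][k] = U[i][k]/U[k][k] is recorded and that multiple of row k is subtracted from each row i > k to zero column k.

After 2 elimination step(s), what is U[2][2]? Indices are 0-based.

k=0: U[0][0]=-4
  eliminate (1,0): mult=-2, new row 1: (0, -1, 3); set L[1][0]=-2
  eliminate (2,0): mult=-2, new row 2: (0, 1, 1); set L[2][0]=-2
k=1: U[1][1]=-1
  eliminate (2,1): mult=-1, new row 2: (0, 0, 4); set L[2][1]=-1

U[2][2] = 4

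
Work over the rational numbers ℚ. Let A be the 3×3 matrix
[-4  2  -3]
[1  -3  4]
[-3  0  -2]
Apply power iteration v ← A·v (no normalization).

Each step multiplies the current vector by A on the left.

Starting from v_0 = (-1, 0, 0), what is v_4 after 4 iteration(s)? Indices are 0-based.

v_4 = (-1463, 1136, -834)

v_0 = (-1, 0, 0).
v_1 = A·v_0 = (4, -1, 3).
v_2 = A·v_1 = (-27, 19, -18).
v_3 = A·v_2 = (200, -156, 117).
v_4 = A·v_3 = (-1463, 1136, -834).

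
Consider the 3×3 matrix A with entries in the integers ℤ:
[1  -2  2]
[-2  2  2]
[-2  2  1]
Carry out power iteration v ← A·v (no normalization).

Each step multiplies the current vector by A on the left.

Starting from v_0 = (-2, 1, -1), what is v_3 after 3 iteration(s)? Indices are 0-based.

v_3 = (-14, 118, 93)

v_0 = (-2, 1, -1).
v_1 = A·v_0 = (-6, 4, 5).
v_2 = A·v_1 = (-4, 30, 25).
v_3 = A·v_2 = (-14, 118, 93).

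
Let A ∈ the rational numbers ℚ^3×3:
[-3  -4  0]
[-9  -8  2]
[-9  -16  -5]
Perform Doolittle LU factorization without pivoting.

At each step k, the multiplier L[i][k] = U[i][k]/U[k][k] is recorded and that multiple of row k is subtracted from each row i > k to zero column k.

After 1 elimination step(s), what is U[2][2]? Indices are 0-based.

k=0: U[0][0]=-3
  eliminate (1,0): mult=3, new row 1: (0, 4, 2); set L[1][0]=3
  eliminate (2,0): mult=3, new row 2: (0, -4, -5); set L[2][0]=3

U[2][2] = -5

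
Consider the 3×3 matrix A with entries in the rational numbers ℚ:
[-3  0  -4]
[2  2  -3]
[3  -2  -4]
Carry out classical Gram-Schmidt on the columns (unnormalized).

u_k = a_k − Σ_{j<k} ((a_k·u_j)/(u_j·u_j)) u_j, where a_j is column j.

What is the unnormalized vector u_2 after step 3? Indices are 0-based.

Step 1: u_0 = a_0 = (-3, 2, 3).
Step 2: u_1 = a_1 − (-1/11)·u_0 = (-3/11, 24/11, -19/11).
Step 3: u_2 = a_2 − (-3/11)·u_0 − (8/43)·u_1 = (-205/43, -123/43, -123/43).

u_2 = (-205/43, -123/43, -123/43)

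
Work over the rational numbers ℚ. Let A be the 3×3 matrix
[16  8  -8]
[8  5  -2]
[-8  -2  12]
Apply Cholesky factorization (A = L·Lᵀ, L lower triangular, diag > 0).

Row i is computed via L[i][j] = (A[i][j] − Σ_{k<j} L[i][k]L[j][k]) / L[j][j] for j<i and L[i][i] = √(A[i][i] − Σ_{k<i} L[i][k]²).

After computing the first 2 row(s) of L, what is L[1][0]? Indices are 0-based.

Step 1: L[0][0] = √(16) = 4.
  L[1][0] = (8) / L[0][0] = 2.
Step 2: L[1][1] = √(1) = 1.

L[1][0] = 2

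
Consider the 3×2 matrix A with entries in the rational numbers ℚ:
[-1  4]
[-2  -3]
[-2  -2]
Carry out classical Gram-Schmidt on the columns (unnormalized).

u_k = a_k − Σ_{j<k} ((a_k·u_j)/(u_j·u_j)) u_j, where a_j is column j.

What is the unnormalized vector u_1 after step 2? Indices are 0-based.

u_1 = (14/3, -5/3, -2/3)

Step 1: u_0 = a_0 = (-1, -2, -2).
Step 2: u_1 = a_1 − (2/3)·u_0 = (14/3, -5/3, -2/3).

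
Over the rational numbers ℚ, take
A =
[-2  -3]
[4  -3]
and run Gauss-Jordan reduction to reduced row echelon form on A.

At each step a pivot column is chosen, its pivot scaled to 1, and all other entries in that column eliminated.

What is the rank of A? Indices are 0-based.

rank = 2

step 1: normalize row 0 (÷-2) = (1, 3/2)
  row 1: subtract 4×row0 = (0, -9)
step 2: normalize row 1 (÷-9) = (0, 1)
  row 0: subtract 3/2×row1 = (1, 0)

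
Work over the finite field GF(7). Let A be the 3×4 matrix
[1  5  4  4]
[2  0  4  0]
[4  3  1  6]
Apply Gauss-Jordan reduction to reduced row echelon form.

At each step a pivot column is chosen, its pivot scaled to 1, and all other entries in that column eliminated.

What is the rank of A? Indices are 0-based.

rank = 3

[1] R0 /= 1  ⇒  (1, 5, 4, 4)
     R1 -= 2·R0  ⇒  (0, 4, 3, 6)
     R2 -= 4·R0  ⇒  (0, 4, 6, 4)
[2] R1 /= 4  ⇒  (0, 1, 6, 5)
     R0 -= 5·R1  ⇒  (1, 0, 2, 0)
     R2 -= 4·R1  ⇒  (0, 0, 3, 5)
[3] R2 /= 3  ⇒  (0, 0, 1, 4)
     R0 -= 2·R2  ⇒  (1, 0, 0, 6)
     R1 -= 6·R2  ⇒  (0, 1, 0, 2)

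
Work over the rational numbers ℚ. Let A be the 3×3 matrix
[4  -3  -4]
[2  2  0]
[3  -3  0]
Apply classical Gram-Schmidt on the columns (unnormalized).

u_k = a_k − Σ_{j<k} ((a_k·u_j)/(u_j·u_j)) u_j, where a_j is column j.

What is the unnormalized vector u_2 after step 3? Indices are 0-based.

Step 1: u_0 = a_0 = (4, 2, 3).
Step 2: u_1 = a_1 − (-17/29)·u_0 = (-19/29, 92/29, -36/29).
Step 3: u_2 = a_2 − (-16/29)·u_0 − (76/349)·u_1 = (-576/349, 144/349, 672/349).

u_2 = (-576/349, 144/349, 672/349)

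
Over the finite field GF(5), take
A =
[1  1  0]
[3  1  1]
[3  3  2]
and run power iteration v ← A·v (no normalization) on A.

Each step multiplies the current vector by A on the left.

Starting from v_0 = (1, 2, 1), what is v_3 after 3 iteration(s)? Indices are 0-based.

v_3 = (0, 2, 3)

v_0 = (1, 2, 1).
v_1 = A·v_0 = (3, 1, 1).
v_2 = A·v_1 = (4, 1, 4).
v_3 = A·v_2 = (0, 2, 3).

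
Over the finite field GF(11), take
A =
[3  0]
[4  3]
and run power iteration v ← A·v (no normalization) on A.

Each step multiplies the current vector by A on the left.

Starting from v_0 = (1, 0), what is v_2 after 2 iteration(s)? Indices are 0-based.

v_0 = (1, 0).
v_1 = A·v_0 = (3, 4).
v_2 = A·v_1 = (9, 2).

v_2 = (9, 2)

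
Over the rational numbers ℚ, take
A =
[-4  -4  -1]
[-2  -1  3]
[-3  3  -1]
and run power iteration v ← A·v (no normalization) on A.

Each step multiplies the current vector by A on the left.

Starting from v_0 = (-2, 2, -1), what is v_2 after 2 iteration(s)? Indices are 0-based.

v_2 = (-13, 38, -19)

v_0 = (-2, 2, -1).
v_1 = A·v_0 = (1, -1, 13).
v_2 = A·v_1 = (-13, 38, -19).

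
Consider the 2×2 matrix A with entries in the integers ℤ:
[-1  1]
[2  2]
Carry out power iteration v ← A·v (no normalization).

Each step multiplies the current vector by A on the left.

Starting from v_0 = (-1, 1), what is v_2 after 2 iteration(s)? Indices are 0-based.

v_2 = (-2, 4)

v_0 = (-1, 1).
v_1 = A·v_0 = (2, 0).
v_2 = A·v_1 = (-2, 4).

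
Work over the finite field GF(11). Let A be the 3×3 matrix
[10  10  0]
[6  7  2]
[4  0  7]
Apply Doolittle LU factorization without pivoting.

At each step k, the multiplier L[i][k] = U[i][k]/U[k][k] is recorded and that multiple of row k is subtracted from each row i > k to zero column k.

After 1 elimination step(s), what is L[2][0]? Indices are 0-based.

Step 1: pivot at (0,0) is 10.
  row1 ← row1 − (5)·row0  ⇒  L[1][0]=5, U row1=(0, 1, 2)
  row2 ← row2 − (7)·row0  ⇒  L[2][0]=7, U row2=(0, 7, 7)

L[2][0] = 7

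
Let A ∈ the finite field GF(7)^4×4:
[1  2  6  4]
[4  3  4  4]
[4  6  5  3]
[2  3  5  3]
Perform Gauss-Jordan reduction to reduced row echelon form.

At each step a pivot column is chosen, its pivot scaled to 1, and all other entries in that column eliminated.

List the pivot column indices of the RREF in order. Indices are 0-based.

pivot columns: 0, 1, 2, 3

step 1: normalize row 0 (÷1) = (1, 2, 6, 4)
  row 1: subtract 4×row0 = (0, 2, 1, 2)
  row 2: subtract 4×row0 = (0, 5, 2, 1)
  row 3: subtract 2×row0 = (0, 6, 0, 2)
step 2: normalize row 1 (÷2) = (0, 1, 4, 1)
  row 0: subtract 2×row1 = (1, 0, 5, 2)
  row 2: subtract 5×row1 = (0, 0, 3, 3)
  row 3: subtract 6×row1 = (0, 0, 4, 3)
step 3: normalize row 2 (÷3) = (0, 0, 1, 1)
  row 0: subtract 5×row2 = (1, 0, 0, 4)
  row 1: subtract 4×row2 = (0, 1, 0, 4)
  row 3: subtract 4×row2 = (0, 0, 0, 6)
step 4: normalize row 3 (÷6) = (0, 0, 0, 1)
  row 0: subtract 4×row3 = (1, 0, 0, 0)
  row 1: subtract 4×row3 = (0, 1, 0, 0)
  row 2: subtract 1×row3 = (0, 0, 1, 0)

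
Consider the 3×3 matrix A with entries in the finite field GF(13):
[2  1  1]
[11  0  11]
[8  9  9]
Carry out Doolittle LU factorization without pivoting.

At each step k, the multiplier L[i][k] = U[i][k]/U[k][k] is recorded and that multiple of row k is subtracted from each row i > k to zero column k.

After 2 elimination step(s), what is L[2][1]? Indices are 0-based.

L[2][1] = 5

Step 1: pivot at (0,0) is 2.
  row1 ← row1 − (12)·row0  ⇒  L[1][0]=12, U row1=(0, 1, 12)
  row2 ← row2 − (4)·row0  ⇒  L[2][0]=4, U row2=(0, 5, 5)
Step 2: pivot at (1,1) is 1.
  row2 ← row2 − (5)·row1  ⇒  L[2][1]=5, U row2=(0, 0, 10)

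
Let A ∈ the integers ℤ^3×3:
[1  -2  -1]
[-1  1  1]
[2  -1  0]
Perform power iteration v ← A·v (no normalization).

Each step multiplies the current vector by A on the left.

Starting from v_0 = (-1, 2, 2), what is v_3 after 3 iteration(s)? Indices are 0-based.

v_3 = (-10, 2, -34)

v_0 = (-1, 2, 2).
v_1 = A·v_0 = (-7, 5, -4).
v_2 = A·v_1 = (-13, 8, -19).
v_3 = A·v_2 = (-10, 2, -34).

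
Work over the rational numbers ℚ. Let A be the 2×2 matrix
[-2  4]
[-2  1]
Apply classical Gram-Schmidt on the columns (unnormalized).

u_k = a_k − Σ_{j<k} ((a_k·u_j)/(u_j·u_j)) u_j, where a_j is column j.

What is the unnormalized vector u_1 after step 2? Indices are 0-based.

Step 1: u_0 = a_0 = (-2, -2).
Step 2: u_1 = a_1 − (-5/4)·u_0 = (3/2, -3/2).

u_1 = (3/2, -3/2)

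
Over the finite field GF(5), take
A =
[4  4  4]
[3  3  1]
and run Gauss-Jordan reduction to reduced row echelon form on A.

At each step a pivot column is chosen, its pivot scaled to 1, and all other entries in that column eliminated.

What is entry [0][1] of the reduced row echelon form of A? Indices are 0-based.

M[0][1] = 1

pivot(0,0)=4: scale R0 → (1, 1, 1)
  clear (1,0): R1 −= (3)R0 → (0, 0, 3)
col 1: no nonzero at/below row 1; advance.
pivot(1,2)=3: scale R1 → (0, 0, 1)
  clear (0,2): R0 −= (1)R1 → (1, 1, 0)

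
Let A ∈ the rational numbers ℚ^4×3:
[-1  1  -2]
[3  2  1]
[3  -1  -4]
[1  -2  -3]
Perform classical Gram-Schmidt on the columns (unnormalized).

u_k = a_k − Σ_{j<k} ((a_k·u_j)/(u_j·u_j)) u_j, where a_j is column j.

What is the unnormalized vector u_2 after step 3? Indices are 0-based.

u_2 = (-7/2, 1/2, -3/2, -1/2)

Step 1: u_0 = a_0 = (-1, 3, 3, 1).
Step 2: u_1 = a_1 − (0)·u_0 = (1, 2, -1, -2).
Step 3: u_2 = a_2 − (-1/2)·u_0 − (1)·u_1 = (-7/2, 1/2, -3/2, -1/2).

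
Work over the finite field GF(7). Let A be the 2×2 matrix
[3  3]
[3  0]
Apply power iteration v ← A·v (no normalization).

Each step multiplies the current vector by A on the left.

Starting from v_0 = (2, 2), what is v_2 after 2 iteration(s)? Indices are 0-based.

v_0 = (2, 2).
v_1 = A·v_0 = (5, 6).
v_2 = A·v_1 = (5, 1).

v_2 = (5, 1)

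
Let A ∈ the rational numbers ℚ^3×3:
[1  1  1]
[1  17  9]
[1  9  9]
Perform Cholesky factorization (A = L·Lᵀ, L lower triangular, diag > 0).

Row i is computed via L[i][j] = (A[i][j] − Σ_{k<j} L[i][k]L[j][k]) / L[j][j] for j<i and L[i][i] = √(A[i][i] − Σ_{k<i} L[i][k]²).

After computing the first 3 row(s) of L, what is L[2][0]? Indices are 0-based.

Step 1: L[0][0] = √(1) = 1.
  L[1][0] = (1) / L[0][0] = 1.
Step 2: L[1][1] = √(16) = 4.
  L[2][0] = (1) / L[0][0] = 1.
  L[2][1] = (8) / L[1][1] = 2.
Step 3: L[2][2] = √(4) = 2.

L[2][0] = 1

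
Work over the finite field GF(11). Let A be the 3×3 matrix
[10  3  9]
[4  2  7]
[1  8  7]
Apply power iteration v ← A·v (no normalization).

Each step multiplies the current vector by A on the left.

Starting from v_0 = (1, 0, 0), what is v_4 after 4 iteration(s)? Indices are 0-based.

v_0 = (1, 0, 0).
v_1 = A·v_0 = (10, 4, 1).
v_2 = A·v_1 = (0, 0, 5).
v_3 = A·v_2 = (1, 2, 2).
v_4 = A·v_3 = (1, 0, 9).

v_4 = (1, 0, 9)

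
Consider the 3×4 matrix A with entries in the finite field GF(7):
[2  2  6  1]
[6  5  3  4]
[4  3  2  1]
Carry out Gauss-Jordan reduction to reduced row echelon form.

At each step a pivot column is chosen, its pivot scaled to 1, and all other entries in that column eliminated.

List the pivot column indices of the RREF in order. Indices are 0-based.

pivot columns: 0, 1, 2

step 1: normalize row 0 (÷2) = (1, 1, 3, 4)
  row 1: subtract 6×row0 = (0, 6, 6, 1)
  row 2: subtract 4×row0 = (0, 6, 4, 6)
step 2: normalize row 1 (÷6) = (0, 1, 1, 6)
  row 0: subtract 1×row1 = (1, 0, 2, 5)
  row 2: subtract 6×row1 = (0, 0, 5, 5)
step 3: normalize row 2 (÷5) = (0, 0, 1, 1)
  row 0: subtract 2×row2 = (1, 0, 0, 3)
  row 1: subtract 1×row2 = (0, 1, 0, 5)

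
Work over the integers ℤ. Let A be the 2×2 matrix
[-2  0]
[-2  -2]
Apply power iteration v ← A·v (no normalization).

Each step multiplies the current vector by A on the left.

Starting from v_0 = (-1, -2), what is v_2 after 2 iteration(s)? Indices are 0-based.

v_2 = (-4, -16)

v_0 = (-1, -2).
v_1 = A·v_0 = (2, 6).
v_2 = A·v_1 = (-4, -16).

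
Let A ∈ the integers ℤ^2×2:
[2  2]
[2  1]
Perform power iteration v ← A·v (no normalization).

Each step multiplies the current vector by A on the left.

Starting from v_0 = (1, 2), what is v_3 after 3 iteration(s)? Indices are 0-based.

v_0 = (1, 2).
v_1 = A·v_0 = (6, 4).
v_2 = A·v_1 = (20, 16).
v_3 = A·v_2 = (72, 56).

v_3 = (72, 56)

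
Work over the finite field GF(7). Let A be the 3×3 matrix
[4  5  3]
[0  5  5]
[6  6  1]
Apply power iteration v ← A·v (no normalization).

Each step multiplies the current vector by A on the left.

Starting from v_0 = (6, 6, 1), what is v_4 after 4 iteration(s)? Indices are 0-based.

v_4 = (4, 1, 1)

v_0 = (6, 6, 1).
v_1 = A·v_0 = (1, 0, 3).
v_2 = A·v_1 = (6, 1, 2).
v_3 = A·v_2 = (0, 1, 2).
v_4 = A·v_3 = (4, 1, 1).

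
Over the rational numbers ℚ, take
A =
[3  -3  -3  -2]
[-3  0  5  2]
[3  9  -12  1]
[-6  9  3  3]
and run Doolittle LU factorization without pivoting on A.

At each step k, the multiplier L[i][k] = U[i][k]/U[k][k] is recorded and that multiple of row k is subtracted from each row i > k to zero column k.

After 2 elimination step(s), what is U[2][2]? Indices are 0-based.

U[2][2] = -1

k=0: U[0][0]=3
  eliminate (1,0): mult=-1, new row 1: (0, -3, 2, 0); set L[1][0]=-1
  eliminate (2,0): mult=1, new row 2: (0, 12, -9, 3); set L[2][0]=1
  eliminate (3,0): mult=-2, new row 3: (0, 3, -3, -1); set L[3][0]=-2
k=1: U[1][1]=-3
  eliminate (2,1): mult=-4, new row 2: (0, 0, -1, 3); set L[2][1]=-4
  eliminate (3,1): mult=-1, new row 3: (0, 0, -1, -1); set L[3][1]=-1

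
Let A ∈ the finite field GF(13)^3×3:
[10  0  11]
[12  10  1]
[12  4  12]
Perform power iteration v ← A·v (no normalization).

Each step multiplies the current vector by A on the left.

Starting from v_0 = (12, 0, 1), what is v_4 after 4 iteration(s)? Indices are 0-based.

v_4 = (1, 10, 5)

v_0 = (12, 0, 1).
v_1 = A·v_0 = (1, 2, 0).
v_2 = A·v_1 = (10, 6, 7).
v_3 = A·v_2 = (8, 5, 7).
v_4 = A·v_3 = (1, 10, 5).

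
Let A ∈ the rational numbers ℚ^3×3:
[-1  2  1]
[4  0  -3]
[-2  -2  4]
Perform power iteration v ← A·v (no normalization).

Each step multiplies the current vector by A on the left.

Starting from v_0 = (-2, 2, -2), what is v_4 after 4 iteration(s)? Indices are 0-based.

v_4 = (-164, 816, -976)

v_0 = (-2, 2, -2).
v_1 = A·v_0 = (4, -2, -8).
v_2 = A·v_1 = (-16, 40, -36).
v_3 = A·v_2 = (60, 44, -192).
v_4 = A·v_3 = (-164, 816, -976).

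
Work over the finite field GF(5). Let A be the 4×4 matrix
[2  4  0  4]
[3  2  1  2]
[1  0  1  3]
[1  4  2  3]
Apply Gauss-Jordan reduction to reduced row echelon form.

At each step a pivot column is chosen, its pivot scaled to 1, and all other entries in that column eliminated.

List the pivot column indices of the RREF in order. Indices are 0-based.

step 1: normalize row 0 (÷2) = (1, 2, 0, 2)
  row 1: subtract 3×row0 = (0, 1, 1, 1)
  row 2: subtract 1×row0 = (0, 3, 1, 1)
  row 3: subtract 1×row0 = (0, 2, 2, 1)
step 2: normalize row 1 (÷1) = (0, 1, 1, 1)
  row 0: subtract 2×row1 = (1, 0, 3, 0)
  row 2: subtract 3×row1 = (0, 0, 3, 3)
  row 3: subtract 2×row1 = (0, 0, 0, 4)
step 3: normalize row 2 (÷3) = (0, 0, 1, 1)
  row 0: subtract 3×row2 = (1, 0, 0, 2)
  row 1: subtract 1×row2 = (0, 1, 0, 0)
step 4: normalize row 3 (÷4) = (0, 0, 0, 1)
  row 0: subtract 2×row3 = (1, 0, 0, 0)
  row 2: subtract 1×row3 = (0, 0, 1, 0)

pivot columns: 0, 1, 2, 3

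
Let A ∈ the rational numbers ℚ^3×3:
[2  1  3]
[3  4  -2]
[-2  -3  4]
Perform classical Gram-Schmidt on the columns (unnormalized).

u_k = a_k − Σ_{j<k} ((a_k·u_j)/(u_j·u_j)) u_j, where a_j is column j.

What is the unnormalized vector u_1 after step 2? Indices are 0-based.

Step 1: u_0 = a_0 = (2, 3, -2).
Step 2: u_1 = a_1 − (20/17)·u_0 = (-23/17, 8/17, -11/17).

u_1 = (-23/17, 8/17, -11/17)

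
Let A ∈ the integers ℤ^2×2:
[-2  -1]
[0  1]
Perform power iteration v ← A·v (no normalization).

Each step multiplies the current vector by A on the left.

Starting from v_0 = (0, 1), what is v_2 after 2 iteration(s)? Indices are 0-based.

v_0 = (0, 1).
v_1 = A·v_0 = (-1, 1).
v_2 = A·v_1 = (1, 1).

v_2 = (1, 1)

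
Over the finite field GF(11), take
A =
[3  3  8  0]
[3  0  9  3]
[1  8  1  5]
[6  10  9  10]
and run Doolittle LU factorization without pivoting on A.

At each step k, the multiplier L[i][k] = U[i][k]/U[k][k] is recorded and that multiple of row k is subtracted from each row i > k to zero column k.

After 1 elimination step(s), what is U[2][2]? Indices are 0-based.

k=0: U[0][0]=3
  eliminate (1,0): mult=1, new row 1: (0, 8, 1, 3); set L[1][0]=1
  eliminate (2,0): mult=4, new row 2: (0, 7, 2, 5); set L[2][0]=4
  eliminate (3,0): mult=2, new row 3: (0, 4, 4, 10); set L[3][0]=2

U[2][2] = 2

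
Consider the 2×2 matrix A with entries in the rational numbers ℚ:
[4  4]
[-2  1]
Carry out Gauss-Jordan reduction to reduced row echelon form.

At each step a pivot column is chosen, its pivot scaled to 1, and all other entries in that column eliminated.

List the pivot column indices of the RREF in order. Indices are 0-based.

[1] R0 /= 4  ⇒  (1, 1)
     R1 -= -2·R0  ⇒  (0, 3)
[2] R1 /= 3  ⇒  (0, 1)
     R0 -= 1·R1  ⇒  (1, 0)

pivot columns: 0, 1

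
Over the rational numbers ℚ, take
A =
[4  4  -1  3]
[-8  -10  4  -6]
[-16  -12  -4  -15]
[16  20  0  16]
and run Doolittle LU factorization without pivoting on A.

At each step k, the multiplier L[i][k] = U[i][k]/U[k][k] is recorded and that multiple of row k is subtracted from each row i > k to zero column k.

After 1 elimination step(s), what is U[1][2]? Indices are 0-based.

k=0: U[0][0]=4
  eliminate (1,0): mult=-2, new row 1: (0, -2, 2, 0); set L[1][0]=-2
  eliminate (2,0): mult=-4, new row 2: (0, 4, -8, -3); set L[2][0]=-4
  eliminate (3,0): mult=4, new row 3: (0, 4, 4, 4); set L[3][0]=4

U[1][2] = 2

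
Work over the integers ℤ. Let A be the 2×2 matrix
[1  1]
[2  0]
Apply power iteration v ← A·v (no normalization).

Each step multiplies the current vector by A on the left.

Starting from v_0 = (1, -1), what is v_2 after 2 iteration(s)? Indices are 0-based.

v_2 = (2, 0)

v_0 = (1, -1).
v_1 = A·v_0 = (0, 2).
v_2 = A·v_1 = (2, 0).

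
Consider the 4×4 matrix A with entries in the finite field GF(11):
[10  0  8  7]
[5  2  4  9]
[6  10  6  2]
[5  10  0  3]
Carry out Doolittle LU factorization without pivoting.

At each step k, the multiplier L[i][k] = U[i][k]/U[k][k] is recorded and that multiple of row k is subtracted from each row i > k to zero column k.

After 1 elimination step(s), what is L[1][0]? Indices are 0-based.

L[1][0] = 6

k=0: U[0][0]=10
  eliminate (1,0): mult=6, new row 1: (0, 2, 0, 0); set L[1][0]=6
  eliminate (2,0): mult=5, new row 2: (0, 10, 10, 0); set L[2][0]=5
  eliminate (3,0): mult=6, new row 3: (0, 10, 7, 5); set L[3][0]=6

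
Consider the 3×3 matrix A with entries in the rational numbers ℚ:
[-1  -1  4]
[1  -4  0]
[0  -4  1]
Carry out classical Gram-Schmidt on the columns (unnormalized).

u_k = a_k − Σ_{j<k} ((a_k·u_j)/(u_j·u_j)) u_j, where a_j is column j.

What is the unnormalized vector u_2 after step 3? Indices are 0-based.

u_2 = (44/57, 44/57, -55/57)

Step 1: u_0 = a_0 = (-1, 1, 0).
Step 2: u_1 = a_1 − (-3/2)·u_0 = (-5/2, -5/2, -4).
Step 3: u_2 = a_2 − (-2)·u_0 − (-28/57)·u_1 = (44/57, 44/57, -55/57).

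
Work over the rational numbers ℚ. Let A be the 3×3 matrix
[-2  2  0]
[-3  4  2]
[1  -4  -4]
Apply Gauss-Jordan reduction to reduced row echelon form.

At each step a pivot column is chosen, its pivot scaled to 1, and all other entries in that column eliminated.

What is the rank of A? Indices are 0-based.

rank = 3

pivot(0,0)=-2: scale R0 → (1, -1, 0)
  clear (1,0): R1 −= (-3)R0 → (0, 1, 2)
  clear (2,0): R2 −= (1)R0 → (0, -3, -4)
pivot(1,1)=1: scale R1 → (0, 1, 2)
  clear (0,1): R0 −= (-1)R1 → (1, 0, 2)
  clear (2,1): R2 −= (-3)R1 → (0, 0, 2)
pivot(2,2)=2: scale R2 → (0, 0, 1)
  clear (0,2): R0 −= (2)R2 → (1, 0, 0)
  clear (1,2): R1 −= (2)R2 → (0, 1, 0)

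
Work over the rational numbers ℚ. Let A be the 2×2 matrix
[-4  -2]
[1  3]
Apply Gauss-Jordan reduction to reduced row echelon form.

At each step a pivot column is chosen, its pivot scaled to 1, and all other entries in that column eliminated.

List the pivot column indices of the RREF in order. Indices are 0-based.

[1] R0 /= -4  ⇒  (1, 1/2)
     R1 -= 1·R0  ⇒  (0, 5/2)
[2] R1 /= 5/2  ⇒  (0, 1)
     R0 -= 1/2·R1  ⇒  (1, 0)

pivot columns: 0, 1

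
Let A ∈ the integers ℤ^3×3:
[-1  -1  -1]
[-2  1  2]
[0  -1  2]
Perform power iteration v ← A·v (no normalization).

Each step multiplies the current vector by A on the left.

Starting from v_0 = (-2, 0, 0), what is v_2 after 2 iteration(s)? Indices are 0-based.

v_0 = (-2, 0, 0).
v_1 = A·v_0 = (2, 4, 0).
v_2 = A·v_1 = (-6, 0, -4).

v_2 = (-6, 0, -4)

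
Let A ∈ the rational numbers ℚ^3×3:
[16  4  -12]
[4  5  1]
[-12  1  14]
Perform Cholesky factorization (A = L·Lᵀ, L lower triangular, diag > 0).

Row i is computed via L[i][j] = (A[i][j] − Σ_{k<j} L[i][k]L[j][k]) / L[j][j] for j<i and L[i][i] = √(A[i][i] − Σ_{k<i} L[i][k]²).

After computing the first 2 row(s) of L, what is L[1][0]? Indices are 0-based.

Step 1: L[0][0] = √(16) = 4.
  L[1][0] = (4) / L[0][0] = 1.
Step 2: L[1][1] = √(4) = 2.

L[1][0] = 1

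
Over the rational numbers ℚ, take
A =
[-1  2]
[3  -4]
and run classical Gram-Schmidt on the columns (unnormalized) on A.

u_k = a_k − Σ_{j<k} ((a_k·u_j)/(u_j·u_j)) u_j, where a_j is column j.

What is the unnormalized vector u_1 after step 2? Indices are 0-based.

u_1 = (3/5, 1/5)

Step 1: u_0 = a_0 = (-1, 3).
Step 2: u_1 = a_1 − (-7/5)·u_0 = (3/5, 1/5).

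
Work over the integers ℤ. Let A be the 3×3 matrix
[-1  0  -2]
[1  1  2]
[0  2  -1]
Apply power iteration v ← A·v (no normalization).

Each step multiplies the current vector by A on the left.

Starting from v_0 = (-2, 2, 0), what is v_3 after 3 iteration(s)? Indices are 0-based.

v_3 = (18, -8, 24)

v_0 = (-2, 2, 0).
v_1 = A·v_0 = (2, 0, 4).
v_2 = A·v_1 = (-10, 10, -4).
v_3 = A·v_2 = (18, -8, 24).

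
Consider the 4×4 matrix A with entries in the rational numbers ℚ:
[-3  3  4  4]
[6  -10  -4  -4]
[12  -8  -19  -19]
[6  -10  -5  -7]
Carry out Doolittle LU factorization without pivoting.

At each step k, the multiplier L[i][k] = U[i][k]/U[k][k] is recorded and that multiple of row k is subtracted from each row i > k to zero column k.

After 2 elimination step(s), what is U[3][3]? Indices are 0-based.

U[3][3] = -3

[col 0] pivot -3
  R1 -= -2*R0 → (0, -4, 4, 4)  (L[1][0] := -2)
  R2 -= -4*R0 → (0, 4, -3, -3)  (L[2][0] := -4)
  R3 -= -2*R0 → (0, -4, 3, 1)  (L[3][0] := -2)
[col 1] pivot -4
  R2 -= -1*R1 → (0, 0, 1, 1)  (L[2][1] := -1)
  R3 -= 1*R1 → (0, 0, -1, -3)  (L[3][1] := 1)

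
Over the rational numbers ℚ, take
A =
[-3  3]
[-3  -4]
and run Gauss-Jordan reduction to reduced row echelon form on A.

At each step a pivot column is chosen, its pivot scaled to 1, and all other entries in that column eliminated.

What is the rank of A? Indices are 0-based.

pivot(0,0)=-3: scale R0 → (1, -1)
  clear (1,0): R1 −= (-3)R0 → (0, -7)
pivot(1,1)=-7: scale R1 → (0, 1)
  clear (0,1): R0 −= (-1)R1 → (1, 0)

rank = 2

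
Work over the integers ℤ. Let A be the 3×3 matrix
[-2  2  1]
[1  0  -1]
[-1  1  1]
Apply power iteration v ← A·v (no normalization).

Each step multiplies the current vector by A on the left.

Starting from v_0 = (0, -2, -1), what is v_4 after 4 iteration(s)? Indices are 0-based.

v_0 = (0, -2, -1).
v_1 = A·v_0 = (-5, 1, -3).
v_2 = A·v_1 = (9, -2, 3).
v_3 = A·v_2 = (-19, 6, -8).
v_4 = A·v_3 = (42, -11, 17).

v_4 = (42, -11, 17)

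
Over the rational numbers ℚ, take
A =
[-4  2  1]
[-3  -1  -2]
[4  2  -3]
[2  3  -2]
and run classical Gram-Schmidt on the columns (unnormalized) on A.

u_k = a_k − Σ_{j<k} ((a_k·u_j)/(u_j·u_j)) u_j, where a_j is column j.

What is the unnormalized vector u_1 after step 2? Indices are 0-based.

Step 1: u_0 = a_0 = (-4, -3, 4, 2).
Step 2: u_1 = a_1 − (1/5)·u_0 = (14/5, -2/5, 6/5, 13/5).

u_1 = (14/5, -2/5, 6/5, 13/5)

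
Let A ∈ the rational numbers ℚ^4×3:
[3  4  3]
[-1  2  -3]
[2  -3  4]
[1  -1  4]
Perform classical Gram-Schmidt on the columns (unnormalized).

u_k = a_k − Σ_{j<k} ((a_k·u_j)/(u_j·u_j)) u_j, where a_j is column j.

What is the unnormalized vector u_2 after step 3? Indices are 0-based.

u_2 = (-13/147, -43/147, -134/147, 88/49)

Step 1: u_0 = a_0 = (3, -1, 2, 1).
Step 2: u_1 = a_1 − (1/5)·u_0 = (17/5, 11/5, -17/5, -6/5).
Step 3: u_2 = a_2 − (8/5)·u_0 − (-74/147)·u_1 = (-13/147, -43/147, -134/147, 88/49).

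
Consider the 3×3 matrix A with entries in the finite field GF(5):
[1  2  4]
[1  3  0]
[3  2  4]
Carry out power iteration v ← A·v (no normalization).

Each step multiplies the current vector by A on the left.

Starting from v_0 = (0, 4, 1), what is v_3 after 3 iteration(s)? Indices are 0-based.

v_3 = (2, 3, 0)

v_0 = (0, 4, 1).
v_1 = A·v_0 = (2, 2, 2).
v_2 = A·v_1 = (4, 3, 3).
v_3 = A·v_2 = (2, 3, 0).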